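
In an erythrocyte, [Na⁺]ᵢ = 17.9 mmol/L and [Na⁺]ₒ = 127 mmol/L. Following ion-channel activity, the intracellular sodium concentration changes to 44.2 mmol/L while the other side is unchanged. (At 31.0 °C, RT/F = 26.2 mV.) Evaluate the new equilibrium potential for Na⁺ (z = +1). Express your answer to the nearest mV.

28 mV

After the shift: [Na⁺]_out = 127, [Na⁺]_in = 44.2 mmol/L.
E_new = (26.2/1)·ln(127/44.2) = 26.20 · (1.0555) = 27.65 mV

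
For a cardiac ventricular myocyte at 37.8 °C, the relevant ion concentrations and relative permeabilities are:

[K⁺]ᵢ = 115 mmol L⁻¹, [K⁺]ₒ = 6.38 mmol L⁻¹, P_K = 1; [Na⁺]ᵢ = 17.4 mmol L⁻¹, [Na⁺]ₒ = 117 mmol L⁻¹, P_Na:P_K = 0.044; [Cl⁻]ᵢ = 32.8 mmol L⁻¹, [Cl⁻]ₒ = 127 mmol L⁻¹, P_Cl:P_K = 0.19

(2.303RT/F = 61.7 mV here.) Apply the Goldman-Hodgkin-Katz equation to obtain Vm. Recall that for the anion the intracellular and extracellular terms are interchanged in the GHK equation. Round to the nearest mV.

Vm = 61.7 · log₁₀[(Σ P·[cation]ₒ + Σ P·[anion]ᵢ) / (Σ P·[cation]ᵢ + Σ P·[anion]ₒ)]
Numerator = 1×6.38 + 0.044×117 + 0.19×32.8 = 17.76
Denominator = 1×115 + 0.044×17.4 + 0.19×127 = 139.9
Vm = 61.7 · log₁₀(0.12695) = 61.7 × (-0.8964) = -55.31 mV

-55 mV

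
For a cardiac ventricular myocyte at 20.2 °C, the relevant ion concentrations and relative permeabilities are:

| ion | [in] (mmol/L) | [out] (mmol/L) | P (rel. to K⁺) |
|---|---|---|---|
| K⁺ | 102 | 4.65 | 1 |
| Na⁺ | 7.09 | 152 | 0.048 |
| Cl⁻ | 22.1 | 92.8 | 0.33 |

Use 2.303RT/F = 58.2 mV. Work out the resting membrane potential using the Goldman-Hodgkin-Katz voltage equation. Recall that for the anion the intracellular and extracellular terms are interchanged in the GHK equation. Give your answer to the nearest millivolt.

-49 mV

Vm = 58.2 · log₁₀[(Σ P·[cation]ₒ + Σ P·[anion]ᵢ) / (Σ P·[cation]ᵢ + Σ P·[anion]ₒ)]
Numerator = 1×4.65 + 0.048×152 + 0.33×22.1 = 19.24
Denominator = 1×102 + 0.048×7.09 + 0.33×92.8 = 133
Vm = 58.2 · log₁₀(0.14469) = 58.2 × (-0.8396) = -48.86 mV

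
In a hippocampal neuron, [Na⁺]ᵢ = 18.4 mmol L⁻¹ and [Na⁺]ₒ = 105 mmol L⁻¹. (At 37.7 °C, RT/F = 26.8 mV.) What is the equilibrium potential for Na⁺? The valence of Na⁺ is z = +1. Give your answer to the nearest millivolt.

E = (26.8/z) · ln([Na⁺]_out/[Na⁺]_in) with z = +1.
= (26.8/1) · ln(105/18.4) = 26.80 · ln(5.707)
= 26.80 · (1.7416) = 46.68 mV

47 mV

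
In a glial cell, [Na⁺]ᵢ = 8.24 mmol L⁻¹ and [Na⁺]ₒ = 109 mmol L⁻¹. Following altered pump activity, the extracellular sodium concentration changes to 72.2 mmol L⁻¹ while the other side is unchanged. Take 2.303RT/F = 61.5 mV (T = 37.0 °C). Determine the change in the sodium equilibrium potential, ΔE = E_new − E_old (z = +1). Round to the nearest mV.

-11 mV

E_old = (61.5/1)·log₁₀(109/8.24) = 68.97 mV
E_new = (61.5/1)·log₁₀(72.2/8.24) = 57.97 mV
ΔE = 57.97 − (68.97) = -11.00 mV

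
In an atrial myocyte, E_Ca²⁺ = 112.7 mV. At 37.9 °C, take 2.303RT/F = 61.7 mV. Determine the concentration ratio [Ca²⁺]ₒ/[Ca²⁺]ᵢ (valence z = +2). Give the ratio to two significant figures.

4500

log₁₀([out]/[in]) = E·z/(61.7) = 112.7 × 2 / 61.7 = 3.6532
[out]/[in] = 10^(3.6532) = 4499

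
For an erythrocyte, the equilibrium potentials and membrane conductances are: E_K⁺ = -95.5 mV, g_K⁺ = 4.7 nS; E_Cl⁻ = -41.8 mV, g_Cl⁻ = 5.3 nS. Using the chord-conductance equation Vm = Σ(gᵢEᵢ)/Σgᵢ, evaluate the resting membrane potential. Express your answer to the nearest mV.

Σ gᵢEᵢ = 4.7·(-95.5) + 5.3·(-41.8) = -670.39
Σ gᵢ = 4.7 + 5.3 = 10
Vm = -670.39 / 10 = -67.04 mV

-67 mV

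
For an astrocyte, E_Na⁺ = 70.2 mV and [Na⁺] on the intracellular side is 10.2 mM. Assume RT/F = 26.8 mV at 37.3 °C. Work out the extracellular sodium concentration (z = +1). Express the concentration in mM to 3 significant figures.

Nernst: E = (26.8/1) · ln([out]/[in]), so ln([out]/[in]) = 70.2 × 1 / 26.8 = 2.6194.
[out]/[in] = e^(2.6194) = 13.73.
[out] = 13.73 × 10.2 = 140 mM.

140 mM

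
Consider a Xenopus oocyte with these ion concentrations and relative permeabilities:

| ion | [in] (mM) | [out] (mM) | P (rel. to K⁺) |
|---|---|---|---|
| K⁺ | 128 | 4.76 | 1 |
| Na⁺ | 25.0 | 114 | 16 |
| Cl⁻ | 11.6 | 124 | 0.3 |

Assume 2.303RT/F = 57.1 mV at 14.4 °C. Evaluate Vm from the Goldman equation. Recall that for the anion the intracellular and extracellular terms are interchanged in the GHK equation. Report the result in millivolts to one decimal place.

Vm = 57.1 · log₁₀[(Σ P·[cation]ₒ + Σ P·[anion]ᵢ) / (Σ P·[cation]ᵢ + Σ P·[anion]ₒ)]
Numerator = 1×4.76 + 16×114 + 0.3×11.6 = 1832
Denominator = 1×128 + 16×25.0 + 0.3×124 = 565.2
Vm = 57.1 · log₁₀(3.2418) = 57.1 × (0.5108) = 29.17 mV

29.2 mV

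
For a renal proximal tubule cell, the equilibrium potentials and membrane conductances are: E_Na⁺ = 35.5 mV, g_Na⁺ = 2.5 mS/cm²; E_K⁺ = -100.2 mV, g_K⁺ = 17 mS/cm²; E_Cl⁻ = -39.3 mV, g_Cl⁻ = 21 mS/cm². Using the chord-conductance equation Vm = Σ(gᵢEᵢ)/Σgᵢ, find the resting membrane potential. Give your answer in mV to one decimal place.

-60.2 mV

Σ gᵢEᵢ = 2.5·(35.5) + 17·(-100.2) + 21·(-39.3) = -2439.95
Σ gᵢ = 2.5 + 17 + 21 = 40.5
Vm = -2439.95 / 40.5 = -60.25 mV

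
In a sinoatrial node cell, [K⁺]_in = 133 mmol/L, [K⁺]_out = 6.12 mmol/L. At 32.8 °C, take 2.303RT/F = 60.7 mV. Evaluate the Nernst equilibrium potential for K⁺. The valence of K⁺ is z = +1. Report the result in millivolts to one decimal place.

-81.2 mV

E = (60.7/z) · log₁₀([K⁺]_out/[K⁺]_in) with z = +1.
= (60.7/1) · log₁₀(6.12/133) = 60.70 · log₁₀(0.04602)
= 60.70 · (-1.3371) = -81.16 mV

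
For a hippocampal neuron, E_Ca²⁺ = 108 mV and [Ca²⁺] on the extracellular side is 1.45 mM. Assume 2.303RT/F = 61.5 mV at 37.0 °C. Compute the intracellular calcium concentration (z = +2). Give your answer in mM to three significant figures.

Nernst: E = (61.5/2) · log₁₀([out]/[in]), so log₁₀([out]/[in]) = 108.0 × 2 / 61.5 = 3.5122.
[out]/[in] = 10^(3.5122) = 3252.
[in] = 1.45 / 3252 = 0.0004458 mM.

0.000446 mM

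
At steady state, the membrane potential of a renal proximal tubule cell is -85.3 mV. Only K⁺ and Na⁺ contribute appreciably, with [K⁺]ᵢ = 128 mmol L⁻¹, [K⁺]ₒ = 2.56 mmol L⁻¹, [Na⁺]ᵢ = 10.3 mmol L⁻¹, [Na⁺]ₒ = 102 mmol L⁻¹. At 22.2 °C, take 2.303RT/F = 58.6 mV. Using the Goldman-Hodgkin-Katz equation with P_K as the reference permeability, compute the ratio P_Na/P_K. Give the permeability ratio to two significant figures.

Let α = P_Na/P_K. GHK: Vm = 58.6·log₁₀[(Kₒ + α·Naₒ)/(Kᵢ + α·Naᵢ)].
10^(Vm/58.6) = 10^(-85.3/58.6) = 0.035024
So 0.035024·(Kᵢ + α·Naᵢ) = Kₒ + α·Naₒ → α = (0.035024·128.0 − 2.56) / (102.0 − 0.035024·10.3)
α = (4.483 − 2.56) / (102.0 − 0.3607) = 1.923/101.6 = 0.01892

0.019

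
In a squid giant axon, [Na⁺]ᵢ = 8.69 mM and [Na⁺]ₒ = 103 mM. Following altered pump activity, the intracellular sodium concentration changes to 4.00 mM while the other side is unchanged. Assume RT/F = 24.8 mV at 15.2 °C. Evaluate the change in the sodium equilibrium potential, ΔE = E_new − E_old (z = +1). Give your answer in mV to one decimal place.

E_old = (24.8/1)·ln(103/8.69) = 61.32 mV
E_new = (24.8/1)·ln(103/4.00) = 80.56 mV
ΔE = 80.56 − (61.32) = 19.24 mV

19.2 mV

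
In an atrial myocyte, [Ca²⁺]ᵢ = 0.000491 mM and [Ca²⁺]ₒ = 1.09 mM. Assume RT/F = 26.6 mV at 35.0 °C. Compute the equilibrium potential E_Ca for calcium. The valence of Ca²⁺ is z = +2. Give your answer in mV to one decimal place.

102.5 mV

E = (26.6/z) · ln([Ca²⁺]_out/[Ca²⁺]_in) with z = +2.
= (26.6/2) · ln(1.09/0.000491) = 13.30 · ln(2220)
= 13.30 · (7.7052) = 102.48 mV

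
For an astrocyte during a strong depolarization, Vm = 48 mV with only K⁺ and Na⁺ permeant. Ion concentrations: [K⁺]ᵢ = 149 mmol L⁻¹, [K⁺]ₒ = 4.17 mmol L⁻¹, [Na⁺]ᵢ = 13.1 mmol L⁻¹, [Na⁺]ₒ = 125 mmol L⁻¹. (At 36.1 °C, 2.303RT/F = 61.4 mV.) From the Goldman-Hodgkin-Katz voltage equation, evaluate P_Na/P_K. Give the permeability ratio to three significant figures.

19.6

Let α = P_Na/P_K. GHK: Vm = 61.4·log₁₀[(Kₒ + α·Naₒ)/(Kᵢ + α·Naᵢ)].
10^(Vm/61.4) = 10^(48.0/61.4) = 6.05
So 6.05·(Kᵢ + α·Naᵢ) = Kₒ + α·Naₒ → α = (6.05·149.0 − 4.17) / (125.0 − 6.05·13.1)
α = (901.5 − 4.17) / (125.0 − 79.26) = 897.3/45.74 = 19.62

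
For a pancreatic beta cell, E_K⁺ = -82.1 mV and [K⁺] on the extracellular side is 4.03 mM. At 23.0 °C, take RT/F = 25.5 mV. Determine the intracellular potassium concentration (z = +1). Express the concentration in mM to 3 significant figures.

101 mM

Nernst: E = (25.5/1) · ln([out]/[in]), so ln([out]/[in]) = -82.1 × 1 / 25.5 = -3.2196.
[out]/[in] = e^(-3.2196) = 0.03997.
[in] = 4.03 / 0.03997 = 100.8 mM.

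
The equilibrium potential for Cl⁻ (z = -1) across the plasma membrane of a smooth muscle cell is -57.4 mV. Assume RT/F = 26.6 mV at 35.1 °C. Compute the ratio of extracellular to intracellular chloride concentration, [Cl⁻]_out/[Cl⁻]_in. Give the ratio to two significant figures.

8.7

ln([out]/[in]) = E·z/(26.6) = -57.4 × -1 / 26.6 = 2.1579
[out]/[in] = e^(2.1579) = 8.653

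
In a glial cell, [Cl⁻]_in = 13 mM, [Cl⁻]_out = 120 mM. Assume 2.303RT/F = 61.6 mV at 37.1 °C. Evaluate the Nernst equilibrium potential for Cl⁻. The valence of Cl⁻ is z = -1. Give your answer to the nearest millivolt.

E = (61.6/z) · log₁₀([Cl⁻]_out/[Cl⁻]_in) with z = -1.
For an anion, dividing by z = -1 reverses the sign.
= (61.6/-1) · log₁₀(120/13) = -61.60 · log₁₀(9.231)
= -61.60 · (0.9652) = -59.46 mV

-59 mV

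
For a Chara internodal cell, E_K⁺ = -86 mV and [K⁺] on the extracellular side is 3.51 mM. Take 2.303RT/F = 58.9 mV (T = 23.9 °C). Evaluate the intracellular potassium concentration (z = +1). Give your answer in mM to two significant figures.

100 mM

Nernst: E = (58.9/1) · log₁₀([out]/[in]), so log₁₀([out]/[in]) = -86.0 × 1 / 58.9 = -1.4601.
[out]/[in] = 10^(-1.4601) = 0.03467.
[in] = 3.51 / 0.03467 = 101.3 mM.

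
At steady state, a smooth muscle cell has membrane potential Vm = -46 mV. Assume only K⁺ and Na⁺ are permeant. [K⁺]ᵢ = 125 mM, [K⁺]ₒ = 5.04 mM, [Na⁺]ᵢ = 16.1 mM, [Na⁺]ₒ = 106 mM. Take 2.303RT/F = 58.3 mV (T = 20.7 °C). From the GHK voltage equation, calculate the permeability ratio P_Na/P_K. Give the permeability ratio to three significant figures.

0.148

Let α = P_Na/P_K. GHK: Vm = 58.3·log₁₀[(Kₒ + α·Naₒ)/(Kᵢ + α·Naᵢ)].
10^(Vm/58.3) = 10^(-46.0/58.3) = 0.16255
So 0.16255·(Kᵢ + α·Naᵢ) = Kₒ + α·Naₒ → α = (0.16255·125.0 − 5.04) / (106.0 − 0.16255·16.1)
α = (20.32 − 5.04) / (106.0 − 2.617) = 15.28/103.4 = 0.1478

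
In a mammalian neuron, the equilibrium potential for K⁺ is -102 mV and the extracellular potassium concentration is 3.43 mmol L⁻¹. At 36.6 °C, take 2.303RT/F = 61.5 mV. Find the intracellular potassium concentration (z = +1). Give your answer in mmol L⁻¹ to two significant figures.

Nernst: E = (61.5/1) · log₁₀([out]/[in]), so log₁₀([out]/[in]) = -102.0 × 1 / 61.5 = -1.6585.
[out]/[in] = 10^(-1.6585) = 0.02195.
[in] = 3.43 / 0.02195 = 156.3 mmol L⁻¹.

160 mmol L⁻¹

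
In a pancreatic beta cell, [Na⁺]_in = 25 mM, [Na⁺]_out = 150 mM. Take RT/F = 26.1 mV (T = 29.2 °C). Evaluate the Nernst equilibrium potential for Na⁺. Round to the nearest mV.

E = (26.1/z) · ln([Na⁺]_out/[Na⁺]_in) with z = +1.
= (26.1/1) · ln(150/25) = 26.10 · ln(6)
= 26.10 · (1.7918) = 46.76 mV

47 mV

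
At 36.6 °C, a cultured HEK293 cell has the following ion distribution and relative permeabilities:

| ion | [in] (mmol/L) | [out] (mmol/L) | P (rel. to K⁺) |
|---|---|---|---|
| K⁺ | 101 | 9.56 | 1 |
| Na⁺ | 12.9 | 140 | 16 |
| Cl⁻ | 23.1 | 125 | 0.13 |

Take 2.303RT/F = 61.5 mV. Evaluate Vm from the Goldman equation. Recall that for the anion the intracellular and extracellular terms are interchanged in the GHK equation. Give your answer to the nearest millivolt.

52 mV

Vm = 61.5 · log₁₀[(Σ P·[cation]ₒ + Σ P·[anion]ᵢ) / (Σ P·[cation]ᵢ + Σ P·[anion]ₒ)]
Numerator = 1×9.56 + 16×140 + 0.13×23.1 = 2253
Denominator = 1×101 + 16×12.9 + 0.13×125 = 323.6
Vm = 61.5 · log₁₀(6.9599) = 61.5 × (0.8426) = 51.82 mV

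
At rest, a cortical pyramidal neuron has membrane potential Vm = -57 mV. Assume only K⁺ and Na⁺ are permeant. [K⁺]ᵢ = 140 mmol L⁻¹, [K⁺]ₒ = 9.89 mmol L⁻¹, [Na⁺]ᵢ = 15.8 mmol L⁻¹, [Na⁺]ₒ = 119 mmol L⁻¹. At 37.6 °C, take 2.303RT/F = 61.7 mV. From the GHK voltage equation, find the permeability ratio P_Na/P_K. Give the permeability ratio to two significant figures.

0.058

Let α = P_Na/P_K. GHK: Vm = 61.7·log₁₀[(Kₒ + α·Naₒ)/(Kᵢ + α·Naᵢ)].
10^(Vm/61.7) = 10^(-57.0/61.7) = 0.11917
So 0.11917·(Kᵢ + α·Naᵢ) = Kₒ + α·Naₒ → α = (0.11917·140.0 − 9.89) / (119.0 − 0.11917·15.8)
α = (16.68 − 9.89) / (119.0 − 1.883) = 6.794/117.1 = 0.05801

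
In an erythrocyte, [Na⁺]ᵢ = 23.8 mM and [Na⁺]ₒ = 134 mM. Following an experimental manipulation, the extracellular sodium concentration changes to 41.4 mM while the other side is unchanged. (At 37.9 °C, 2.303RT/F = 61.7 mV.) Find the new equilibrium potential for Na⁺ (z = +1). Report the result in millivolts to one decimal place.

After the shift: [Na⁺]_out = 41.4, [Na⁺]_in = 23.8 mM.
E_new = (61.7/1)·log₁₀(41.4/23.8) = 61.70 · (0.2404) = 14.83 mV

14.8 mV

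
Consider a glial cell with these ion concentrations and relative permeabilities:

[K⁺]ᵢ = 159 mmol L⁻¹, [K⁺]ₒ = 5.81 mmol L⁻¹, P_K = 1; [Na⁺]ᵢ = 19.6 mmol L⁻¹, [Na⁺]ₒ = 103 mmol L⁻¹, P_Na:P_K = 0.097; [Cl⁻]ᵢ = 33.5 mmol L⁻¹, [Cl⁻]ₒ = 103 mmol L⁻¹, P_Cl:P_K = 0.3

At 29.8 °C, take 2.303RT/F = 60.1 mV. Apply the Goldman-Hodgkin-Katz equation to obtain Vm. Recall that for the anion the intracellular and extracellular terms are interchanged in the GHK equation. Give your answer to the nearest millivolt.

Vm = 60.1 · log₁₀[(Σ P·[cation]ₒ + Σ P·[anion]ᵢ) / (Σ P·[cation]ᵢ + Σ P·[anion]ₒ)]
Numerator = 1×5.81 + 0.097×103 + 0.3×33.5 = 25.85
Denominator = 1×159 + 0.097×19.6 + 0.3×103 = 191.8
Vm = 60.1 · log₁₀(0.13478) = 60.1 × (-0.8704) = -52.31 mV

-52 mV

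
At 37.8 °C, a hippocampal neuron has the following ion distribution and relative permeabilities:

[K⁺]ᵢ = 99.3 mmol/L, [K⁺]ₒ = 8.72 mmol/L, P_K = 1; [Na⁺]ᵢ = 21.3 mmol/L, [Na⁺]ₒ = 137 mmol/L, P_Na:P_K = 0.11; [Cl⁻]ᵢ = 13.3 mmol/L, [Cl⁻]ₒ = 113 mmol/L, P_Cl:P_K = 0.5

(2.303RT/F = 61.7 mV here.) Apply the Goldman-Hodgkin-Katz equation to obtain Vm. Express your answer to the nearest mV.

-44 mV

Vm = 61.7 · log₁₀[(Σ P·[cation]ₒ + Σ P·[anion]ᵢ) / (Σ P·[cation]ᵢ + Σ P·[anion]ₒ)]
Numerator = 1×8.72 + 0.11×137 + 0.5×13.3 = 30.44
Denominator = 1×99.3 + 0.11×21.3 + 0.5×113 = 158.1
Vm = 61.7 · log₁₀(0.19248) = 61.7 × (-0.7156) = -44.15 mV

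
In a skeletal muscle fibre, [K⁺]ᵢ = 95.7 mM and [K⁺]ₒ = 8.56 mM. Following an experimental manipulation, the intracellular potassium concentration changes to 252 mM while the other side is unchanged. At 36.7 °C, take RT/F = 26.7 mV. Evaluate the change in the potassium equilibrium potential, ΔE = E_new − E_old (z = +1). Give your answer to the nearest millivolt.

-26 mV

E_old = (26.7/1)·ln(8.56/95.7) = -64.46 mV
E_new = (26.7/1)·ln(8.56/252) = -90.31 mV
ΔE = -90.31 − (-64.46) = -25.85 mV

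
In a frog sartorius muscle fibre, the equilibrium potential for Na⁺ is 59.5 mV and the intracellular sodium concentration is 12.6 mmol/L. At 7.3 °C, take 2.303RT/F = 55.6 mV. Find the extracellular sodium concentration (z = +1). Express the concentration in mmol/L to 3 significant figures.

Nernst: E = (55.6/1) · log₁₀([out]/[in]), so log₁₀([out]/[in]) = 59.5 × 1 / 55.6 = 1.0701.
[out]/[in] = 10^(1.0701) = 11.75.
[out] = 11.75 × 12.6 = 148.1 mmol/L.

148 mmol/L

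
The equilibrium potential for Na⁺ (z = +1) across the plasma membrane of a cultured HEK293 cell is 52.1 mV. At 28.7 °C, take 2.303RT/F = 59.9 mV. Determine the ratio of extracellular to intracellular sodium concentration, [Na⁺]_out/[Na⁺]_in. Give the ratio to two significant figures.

log₁₀([out]/[in]) = E·z/(59.9) = 52.1 × 1 / 59.9 = 0.8698
[out]/[in] = 10^(0.8698) = 7.409

7.4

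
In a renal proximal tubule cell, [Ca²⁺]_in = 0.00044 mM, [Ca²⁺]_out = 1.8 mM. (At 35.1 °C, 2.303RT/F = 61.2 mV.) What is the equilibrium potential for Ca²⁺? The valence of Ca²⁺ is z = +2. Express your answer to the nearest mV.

111 mV

E = (61.2/z) · log₁₀([Ca²⁺]_out/[Ca²⁺]_in) with z = +2.
= (61.2/2) · log₁₀(1.8/0.00044) = 30.60 · log₁₀(4091)
= 30.60 · (3.6118) = 110.52 mV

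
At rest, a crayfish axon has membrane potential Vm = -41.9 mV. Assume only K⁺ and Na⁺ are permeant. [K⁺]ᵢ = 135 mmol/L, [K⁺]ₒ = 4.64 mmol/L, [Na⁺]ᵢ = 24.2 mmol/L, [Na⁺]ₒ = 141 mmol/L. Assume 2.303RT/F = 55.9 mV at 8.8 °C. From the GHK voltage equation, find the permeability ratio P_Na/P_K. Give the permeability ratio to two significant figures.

0.14

Let α = P_Na/P_K. GHK: Vm = 55.9·log₁₀[(Kₒ + α·Naₒ)/(Kᵢ + α·Naᵢ)].
10^(Vm/55.9) = 10^(-41.9/55.9) = 0.17801
So 0.17801·(Kᵢ + α·Naᵢ) = Kₒ + α·Naₒ → α = (0.17801·135.0 − 4.64) / (141.0 − 0.17801·24.2)
α = (24.03 − 4.64) / (141.0 − 4.308) = 19.39/136.7 = 0.1419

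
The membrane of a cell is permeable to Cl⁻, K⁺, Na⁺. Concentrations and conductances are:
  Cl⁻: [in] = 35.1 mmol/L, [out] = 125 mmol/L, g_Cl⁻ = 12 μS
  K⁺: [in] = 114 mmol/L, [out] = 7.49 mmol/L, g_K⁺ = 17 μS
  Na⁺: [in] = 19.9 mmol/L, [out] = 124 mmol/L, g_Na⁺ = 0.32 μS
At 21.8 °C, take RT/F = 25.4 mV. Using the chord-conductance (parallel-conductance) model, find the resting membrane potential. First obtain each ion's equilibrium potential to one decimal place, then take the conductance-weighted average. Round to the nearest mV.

E_Cl⁻ = (25.4/-1)·ln(125/35.1) = -32.3 mV
E_K⁺ = (25.4/1)·ln(7.49/114) = -69.2 mV
E_Na⁺ = (25.4/1)·ln(124/19.9) = 46.5 mV
Vm = (Σ gᵢEᵢ)/(Σ gᵢ) = (12·-32.3 + 17·-69.2 + 0.32·46.5) / (12 + 17 + 0.32)
= -1549.12 / 29.32 = -52.83 mV

-53 mV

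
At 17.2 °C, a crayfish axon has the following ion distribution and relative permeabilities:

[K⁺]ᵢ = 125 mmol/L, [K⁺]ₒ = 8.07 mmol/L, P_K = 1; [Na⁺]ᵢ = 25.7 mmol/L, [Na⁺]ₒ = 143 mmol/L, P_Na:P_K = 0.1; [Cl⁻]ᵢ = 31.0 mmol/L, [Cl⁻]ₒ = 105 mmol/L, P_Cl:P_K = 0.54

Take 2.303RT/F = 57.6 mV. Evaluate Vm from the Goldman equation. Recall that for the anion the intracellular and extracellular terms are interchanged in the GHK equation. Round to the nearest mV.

Vm = 57.6 · log₁₀[(Σ P·[cation]ₒ + Σ P·[anion]ᵢ) / (Σ P·[cation]ᵢ + Σ P·[anion]ₒ)]
Numerator = 1×8.07 + 0.1×143 + 0.54×31.0 = 39.11
Denominator = 1×125 + 0.1×25.7 + 0.54×105 = 184.3
Vm = 57.6 · log₁₀(0.21224) = 57.6 × (-0.6732) = -38.77 mV

-39 mV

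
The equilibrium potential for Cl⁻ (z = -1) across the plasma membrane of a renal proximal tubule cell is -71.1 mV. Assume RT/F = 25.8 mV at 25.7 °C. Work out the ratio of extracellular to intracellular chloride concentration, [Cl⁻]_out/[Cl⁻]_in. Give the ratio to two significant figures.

16

ln([out]/[in]) = E·z/(25.8) = -71.1 × -1 / 25.8 = 2.7558
[out]/[in] = e^(2.7558) = 15.73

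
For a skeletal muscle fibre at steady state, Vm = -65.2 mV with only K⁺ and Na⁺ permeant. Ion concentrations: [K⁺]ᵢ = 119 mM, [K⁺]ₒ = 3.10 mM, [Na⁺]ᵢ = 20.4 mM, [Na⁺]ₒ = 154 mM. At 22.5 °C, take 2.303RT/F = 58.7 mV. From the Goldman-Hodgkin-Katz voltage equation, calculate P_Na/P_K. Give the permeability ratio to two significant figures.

0.040

Let α = P_Na/P_K. GHK: Vm = 58.7·log₁₀[(Kₒ + α·Naₒ)/(Kᵢ + α·Naᵢ)].
10^(Vm/58.7) = 10^(-65.2/58.7) = 0.077494
So 0.077494·(Kᵢ + α·Naᵢ) = Kₒ + α·Naₒ → α = (0.077494·119.0 − 3.1) / (154.0 − 0.077494·20.4)
α = (9.222 − 3.1) / (154.0 − 1.581) = 6.122/152.4 = 0.04016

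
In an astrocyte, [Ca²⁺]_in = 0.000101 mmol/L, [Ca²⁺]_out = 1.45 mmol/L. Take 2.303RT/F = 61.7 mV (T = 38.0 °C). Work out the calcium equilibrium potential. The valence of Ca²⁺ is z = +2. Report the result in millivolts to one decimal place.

E = (61.7/z) · log₁₀([Ca²⁺]_out/[Ca²⁺]_in) with z = +2.
= (61.7/2) · log₁₀(1.45/0.000101) = 30.85 · log₁₀(1.436e+04)
= 30.85 · (4.1570) = 128.24 mV

128.2 mV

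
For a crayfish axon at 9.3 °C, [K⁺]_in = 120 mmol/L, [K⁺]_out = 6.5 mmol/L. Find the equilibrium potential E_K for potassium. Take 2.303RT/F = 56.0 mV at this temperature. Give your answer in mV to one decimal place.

E = (56.0/z) · log₁₀([K⁺]_out/[K⁺]_in) with z = +1.
= (56.0/1) · log₁₀(6.5/120) = 56.00 · log₁₀(0.05417)
= 56.00 · (-1.2663) = -70.91 mV

-70.9 mV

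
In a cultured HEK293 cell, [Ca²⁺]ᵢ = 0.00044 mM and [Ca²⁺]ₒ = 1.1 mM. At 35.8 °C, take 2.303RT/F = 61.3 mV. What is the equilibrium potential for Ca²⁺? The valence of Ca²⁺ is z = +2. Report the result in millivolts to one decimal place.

E = (61.3/z) · log₁₀([Ca²⁺]_out/[Ca²⁺]_in) with z = +2.
= (61.3/2) · log₁₀(1.1/0.00044) = 30.65 · log₁₀(2500)
= 30.65 · (3.3979) = 104.15 mV

104.1 mV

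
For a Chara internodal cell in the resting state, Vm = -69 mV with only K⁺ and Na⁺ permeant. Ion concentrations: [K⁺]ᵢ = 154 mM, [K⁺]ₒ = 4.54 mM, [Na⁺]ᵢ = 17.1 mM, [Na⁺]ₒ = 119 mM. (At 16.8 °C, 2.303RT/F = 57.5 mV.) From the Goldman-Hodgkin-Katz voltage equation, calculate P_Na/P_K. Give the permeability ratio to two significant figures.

0.044

Let α = P_Na/P_K. GHK: Vm = 57.5·log₁₀[(Kₒ + α·Naₒ)/(Kᵢ + α·Naᵢ)].
10^(Vm/57.5) = 10^(-69.0/57.5) = 0.063096
So 0.063096·(Kᵢ + α·Naᵢ) = Kₒ + α·Naₒ → α = (0.063096·154.0 − 4.54) / (119.0 − 0.063096·17.1)
α = (9.717 − 4.54) / (119.0 − 1.079) = 5.177/117.9 = 0.0439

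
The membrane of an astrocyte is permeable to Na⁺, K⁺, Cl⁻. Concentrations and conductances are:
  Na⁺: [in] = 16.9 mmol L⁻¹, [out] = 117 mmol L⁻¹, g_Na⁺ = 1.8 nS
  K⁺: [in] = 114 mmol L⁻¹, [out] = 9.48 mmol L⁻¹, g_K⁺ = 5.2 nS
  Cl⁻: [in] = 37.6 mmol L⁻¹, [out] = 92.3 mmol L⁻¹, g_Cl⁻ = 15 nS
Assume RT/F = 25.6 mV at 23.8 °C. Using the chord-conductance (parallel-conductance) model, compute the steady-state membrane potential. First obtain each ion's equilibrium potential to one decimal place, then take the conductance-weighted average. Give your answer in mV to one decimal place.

-26.7 mV

E_Na⁺ = (25.6/1)·ln(117/16.9) = 49.5 mV
E_K⁺ = (25.6/1)·ln(9.48/114) = -63.7 mV
E_Cl⁻ = (25.6/-1)·ln(92.3/37.6) = -23.0 mV
Vm = (Σ gᵢEᵢ)/(Σ gᵢ) = (1.8·49.5 + 5.2·-63.7 + 15·-23.0) / (1.8 + 5.2 + 15)
= -587.14 / 22 = -26.69 mV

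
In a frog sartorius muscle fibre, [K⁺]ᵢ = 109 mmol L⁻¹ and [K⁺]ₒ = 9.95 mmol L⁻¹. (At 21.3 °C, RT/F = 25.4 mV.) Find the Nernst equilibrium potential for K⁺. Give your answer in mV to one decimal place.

-60.8 mV

E = (25.4/z) · ln([K⁺]_out/[K⁺]_in) with z = +1.
= (25.4/1) · ln(9.95/109) = 25.40 · ln(0.09128)
= 25.40 · (-2.3938) = -60.80 mV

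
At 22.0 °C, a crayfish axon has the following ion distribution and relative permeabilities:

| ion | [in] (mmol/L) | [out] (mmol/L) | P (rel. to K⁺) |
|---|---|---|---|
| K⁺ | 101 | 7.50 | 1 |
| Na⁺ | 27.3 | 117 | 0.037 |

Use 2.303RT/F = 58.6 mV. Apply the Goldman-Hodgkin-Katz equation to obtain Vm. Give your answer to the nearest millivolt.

-55 mV

Vm = 58.6 · log₁₀[(Σ P·[cation]ₒ + Σ P·[anion]ᵢ) / (Σ P·[cation]ᵢ + Σ P·[anion]ₒ)]
Numerator = 1×7.50 + 0.037×117 = 11.83
Denominator = 1×101 + 0.037×27.3 = 102
Vm = 58.6 · log₁₀(0.11596) = 58.6 × (-0.9357) = -54.83 mV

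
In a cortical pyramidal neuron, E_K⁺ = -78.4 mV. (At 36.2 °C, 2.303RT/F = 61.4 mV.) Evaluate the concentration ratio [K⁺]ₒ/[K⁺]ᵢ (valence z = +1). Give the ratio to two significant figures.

0.053

log₁₀([out]/[in]) = E·z/(61.4) = -78.4 × 1 / 61.4 = -1.2769
[out]/[in] = 10^(-1.2769) = 0.05286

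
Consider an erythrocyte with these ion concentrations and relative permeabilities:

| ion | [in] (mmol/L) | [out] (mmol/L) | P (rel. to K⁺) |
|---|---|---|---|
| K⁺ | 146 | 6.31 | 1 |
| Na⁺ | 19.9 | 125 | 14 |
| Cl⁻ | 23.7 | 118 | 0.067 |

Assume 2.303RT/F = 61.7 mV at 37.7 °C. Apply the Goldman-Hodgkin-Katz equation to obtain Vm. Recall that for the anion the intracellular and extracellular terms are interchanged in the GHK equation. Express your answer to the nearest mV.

38 mV

Vm = 61.7 · log₁₀[(Σ P·[cation]ₒ + Σ P·[anion]ᵢ) / (Σ P·[cation]ᵢ + Σ P·[anion]ₒ)]
Numerator = 1×6.31 + 14×125 + 0.067×23.7 = 1758
Denominator = 1×146 + 14×19.9 + 0.067×118 = 432.5
Vm = 61.7 · log₁₀(4.0644) = 61.7 × (0.6090) = 37.58 mV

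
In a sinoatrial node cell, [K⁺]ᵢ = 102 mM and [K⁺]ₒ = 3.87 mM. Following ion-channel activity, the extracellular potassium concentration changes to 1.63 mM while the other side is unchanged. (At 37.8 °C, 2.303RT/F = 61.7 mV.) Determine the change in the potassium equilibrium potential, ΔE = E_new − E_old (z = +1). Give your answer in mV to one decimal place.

-23.2 mV

E_old = (61.7/1)·log₁₀(3.87/102) = -87.67 mV
E_new = (61.7/1)·log₁₀(1.63/102) = -110.84 mV
ΔE = -110.84 − (-87.67) = -23.17 mV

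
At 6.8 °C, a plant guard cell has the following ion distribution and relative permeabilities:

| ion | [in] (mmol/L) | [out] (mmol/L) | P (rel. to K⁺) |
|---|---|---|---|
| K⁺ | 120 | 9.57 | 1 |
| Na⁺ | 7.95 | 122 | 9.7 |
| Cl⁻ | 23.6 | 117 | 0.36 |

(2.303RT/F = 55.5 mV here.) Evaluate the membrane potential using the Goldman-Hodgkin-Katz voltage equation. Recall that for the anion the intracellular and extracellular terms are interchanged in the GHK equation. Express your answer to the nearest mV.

39 mV

Vm = 55.5 · log₁₀[(Σ P·[cation]ₒ + Σ P·[anion]ᵢ) / (Σ P·[cation]ᵢ + Σ P·[anion]ₒ)]
Numerator = 1×9.57 + 9.7×122 + 0.36×23.6 = 1201
Denominator = 1×120 + 9.7×7.95 + 0.36×117 = 239.2
Vm = 55.5 · log₁₀(5.0221) = 55.5 × (0.7009) = 38.90 mV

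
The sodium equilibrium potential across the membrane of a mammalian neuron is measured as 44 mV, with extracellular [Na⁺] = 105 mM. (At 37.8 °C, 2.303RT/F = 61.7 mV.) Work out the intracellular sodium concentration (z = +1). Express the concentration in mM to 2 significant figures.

20 mM

Nernst: E = (61.7/1) · log₁₀([out]/[in]), so log₁₀([out]/[in]) = 44.0 × 1 / 61.7 = 0.7131.
[out]/[in] = 10^(0.7131) = 5.166.
[in] = 105 / 5.166 = 20.33 mM.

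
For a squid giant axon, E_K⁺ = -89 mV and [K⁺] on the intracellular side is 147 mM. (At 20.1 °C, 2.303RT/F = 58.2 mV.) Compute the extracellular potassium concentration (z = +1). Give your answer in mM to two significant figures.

4.3 mM

Nernst: E = (58.2/1) · log₁₀([out]/[in]), so log₁₀([out]/[in]) = -89.0 × 1 / 58.2 = -1.5292.
[out]/[in] = 10^(-1.5292) = 0.02957.
[out] = 0.02957 × 147 = 4.346 mM.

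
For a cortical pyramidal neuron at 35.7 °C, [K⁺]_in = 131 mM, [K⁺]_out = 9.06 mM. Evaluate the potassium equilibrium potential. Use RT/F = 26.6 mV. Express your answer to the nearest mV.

E = (26.6/z) · ln([K⁺]_out/[K⁺]_in) with z = +1.
= (26.6/1) · ln(9.06/131) = 26.60 · ln(0.06916)
= 26.60 · (-2.6713) = -71.06 mV

-71 mV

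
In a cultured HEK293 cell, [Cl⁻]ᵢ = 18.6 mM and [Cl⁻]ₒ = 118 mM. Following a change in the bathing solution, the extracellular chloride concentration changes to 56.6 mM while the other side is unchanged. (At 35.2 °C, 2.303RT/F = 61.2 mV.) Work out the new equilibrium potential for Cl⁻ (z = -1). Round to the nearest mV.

-30 mV

After the shift: [Cl⁻]_out = 56.6, [Cl⁻]_in = 18.6 mM.
E_new = (61.2/-1)·log₁₀(56.6/18.6) = -61.20 · (0.4833) = -29.58 mV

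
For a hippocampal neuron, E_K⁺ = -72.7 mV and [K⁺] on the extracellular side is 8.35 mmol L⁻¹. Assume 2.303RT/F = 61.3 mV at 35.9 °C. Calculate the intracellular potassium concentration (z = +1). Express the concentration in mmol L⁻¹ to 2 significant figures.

Nernst: E = (61.3/1) · log₁₀([out]/[in]), so log₁₀([out]/[in]) = -72.7 × 1 / 61.3 = -1.1860.
[out]/[in] = 10^(-1.1860) = 0.06517.
[in] = 8.35 / 0.06517 = 128.1 mmol L⁻¹.

130 mmol L⁻¹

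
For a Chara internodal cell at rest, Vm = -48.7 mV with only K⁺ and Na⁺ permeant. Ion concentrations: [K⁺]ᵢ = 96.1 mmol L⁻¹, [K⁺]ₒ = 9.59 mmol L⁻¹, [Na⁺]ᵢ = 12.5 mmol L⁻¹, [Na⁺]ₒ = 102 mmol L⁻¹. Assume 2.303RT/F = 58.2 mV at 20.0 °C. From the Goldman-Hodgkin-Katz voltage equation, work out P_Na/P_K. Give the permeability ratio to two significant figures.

0.044

Let α = P_Na/P_K. GHK: Vm = 58.2·log₁₀[(Kₒ + α·Naₒ)/(Kᵢ + α·Naᵢ)].
10^(Vm/58.2) = 10^(-48.7/58.2) = 0.14562
So 0.14562·(Kᵢ + α·Naᵢ) = Kₒ + α·Naₒ → α = (0.14562·96.1 − 9.59) / (102.0 − 0.14562·12.5)
α = (13.99 − 9.59) / (102.0 − 1.82) = 4.404/100.2 = 0.04396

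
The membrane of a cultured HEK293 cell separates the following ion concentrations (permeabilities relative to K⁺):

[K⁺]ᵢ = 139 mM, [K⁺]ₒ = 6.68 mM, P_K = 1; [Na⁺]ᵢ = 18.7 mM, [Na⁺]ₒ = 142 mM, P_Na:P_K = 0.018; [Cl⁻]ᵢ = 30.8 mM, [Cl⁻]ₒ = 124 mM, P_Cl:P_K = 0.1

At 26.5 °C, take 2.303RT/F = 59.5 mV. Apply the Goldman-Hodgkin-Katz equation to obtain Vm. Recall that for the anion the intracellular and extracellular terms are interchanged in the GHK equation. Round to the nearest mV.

Vm = 59.5 · log₁₀[(Σ P·[cation]ₒ + Σ P·[anion]ᵢ) / (Σ P·[cation]ᵢ + Σ P·[anion]ₒ)]
Numerator = 1×6.68 + 0.018×142 + 0.1×30.8 = 12.32
Denominator = 1×139 + 0.018×18.7 + 0.1×124 = 151.7
Vm = 59.5 · log₁₀(0.081167) = 59.5 × (-1.0906) = -64.89 mV

-65 mV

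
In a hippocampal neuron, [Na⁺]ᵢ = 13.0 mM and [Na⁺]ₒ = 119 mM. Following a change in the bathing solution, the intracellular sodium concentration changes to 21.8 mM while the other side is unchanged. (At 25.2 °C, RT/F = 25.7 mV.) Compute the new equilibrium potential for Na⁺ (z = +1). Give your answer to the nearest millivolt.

44 mV

After the shift: [Na⁺]_out = 119, [Na⁺]_in = 21.8 mM.
E_new = (25.7/1)·ln(119/21.8) = 25.70 · (1.6972) = 43.62 mV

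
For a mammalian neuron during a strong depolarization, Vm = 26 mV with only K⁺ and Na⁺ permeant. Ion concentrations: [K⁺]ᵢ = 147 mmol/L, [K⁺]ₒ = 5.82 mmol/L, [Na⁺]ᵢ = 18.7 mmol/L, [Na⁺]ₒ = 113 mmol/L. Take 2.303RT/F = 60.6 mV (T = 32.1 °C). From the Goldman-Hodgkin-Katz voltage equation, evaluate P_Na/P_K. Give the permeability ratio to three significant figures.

Let α = P_Na/P_K. GHK: Vm = 60.6·log₁₀[(Kₒ + α·Naₒ)/(Kᵢ + α·Naᵢ)].
10^(Vm/60.6) = 10^(26.0/60.6) = 2.6856
So 2.6856·(Kᵢ + α·Naᵢ) = Kₒ + α·Naₒ → α = (2.6856·147.0 − 5.82) / (113.0 − 2.6856·18.7)
α = (394.8 − 5.82) / (113.0 − 50.22) = 389/62.78 = 6.196

6.20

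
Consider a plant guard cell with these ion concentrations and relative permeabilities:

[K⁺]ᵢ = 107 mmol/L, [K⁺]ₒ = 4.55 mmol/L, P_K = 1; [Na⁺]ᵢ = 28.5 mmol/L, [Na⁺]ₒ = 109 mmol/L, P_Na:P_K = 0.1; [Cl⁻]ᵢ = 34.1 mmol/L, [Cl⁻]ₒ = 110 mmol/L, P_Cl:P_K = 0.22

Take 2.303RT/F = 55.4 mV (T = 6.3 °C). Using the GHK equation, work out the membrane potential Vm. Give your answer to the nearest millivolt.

Vm = 55.4 · log₁₀[(Σ P·[cation]ₒ + Σ P·[anion]ᵢ) / (Σ P·[cation]ᵢ + Σ P·[anion]ₒ)]
Numerator = 1×4.55 + 0.1×109 + 0.22×34.1 = 22.95
Denominator = 1×107 + 0.1×28.5 + 0.22×110 = 134
Vm = 55.4 · log₁₀(0.17122) = 55.4 × (-0.7664) = -42.46 mV

-42 mV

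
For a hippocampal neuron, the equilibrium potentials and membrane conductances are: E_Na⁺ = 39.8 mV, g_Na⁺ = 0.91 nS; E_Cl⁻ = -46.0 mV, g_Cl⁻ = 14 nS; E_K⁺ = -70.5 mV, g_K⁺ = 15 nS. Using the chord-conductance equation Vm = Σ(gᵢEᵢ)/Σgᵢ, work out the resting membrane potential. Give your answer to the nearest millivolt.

-56 mV

Σ gᵢEᵢ = 0.91·(39.8) + 14·(-46.0) + 15·(-70.5) = -1665.28
Σ gᵢ = 0.91 + 14 + 15 = 29.91
Vm = -1665.28 / 29.91 = -55.68 mV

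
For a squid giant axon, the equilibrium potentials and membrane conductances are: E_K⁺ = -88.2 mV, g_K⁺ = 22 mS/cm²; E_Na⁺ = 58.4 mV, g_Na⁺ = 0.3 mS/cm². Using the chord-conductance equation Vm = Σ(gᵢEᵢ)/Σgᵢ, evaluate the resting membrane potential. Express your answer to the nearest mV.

Σ gᵢEᵢ = 22·(-88.2) + 0.3·(58.4) = -1922.88
Σ gᵢ = 22 + 0.3 = 22.3
Vm = -1922.88 / 22.3 = -86.23 mV

-86 mV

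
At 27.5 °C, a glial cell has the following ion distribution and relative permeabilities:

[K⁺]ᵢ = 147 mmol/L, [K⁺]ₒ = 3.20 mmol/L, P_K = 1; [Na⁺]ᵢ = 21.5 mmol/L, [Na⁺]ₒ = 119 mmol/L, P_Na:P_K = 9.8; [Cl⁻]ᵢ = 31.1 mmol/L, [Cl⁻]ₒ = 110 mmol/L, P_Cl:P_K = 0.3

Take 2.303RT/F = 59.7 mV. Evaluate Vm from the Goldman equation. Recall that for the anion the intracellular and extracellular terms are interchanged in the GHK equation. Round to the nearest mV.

Vm = 59.7 · log₁₀[(Σ P·[cation]ₒ + Σ P·[anion]ᵢ) / (Σ P·[cation]ᵢ + Σ P·[anion]ₒ)]
Numerator = 1×3.20 + 9.8×119 + 0.3×31.1 = 1179
Denominator = 1×147 + 9.8×21.5 + 0.3×110 = 390.7
Vm = 59.7 · log₁₀(3.017) = 59.7 × (0.4796) = 28.63 mV

29 mV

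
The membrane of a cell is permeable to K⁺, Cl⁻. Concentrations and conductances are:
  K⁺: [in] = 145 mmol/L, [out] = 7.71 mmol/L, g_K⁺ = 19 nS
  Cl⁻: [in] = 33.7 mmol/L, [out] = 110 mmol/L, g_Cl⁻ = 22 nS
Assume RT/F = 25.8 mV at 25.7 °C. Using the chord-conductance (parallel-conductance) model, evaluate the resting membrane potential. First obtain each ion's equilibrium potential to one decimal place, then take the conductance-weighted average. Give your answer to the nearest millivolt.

E_K⁺ = (25.8/1)·ln(7.71/145) = -75.7 mV
E_Cl⁻ = (25.8/-1)·ln(110/33.7) = -30.5 mV
Vm = (Σ gᵢEᵢ)/(Σ gᵢ) = (19·-75.7 + 22·-30.5) / (19 + 22)
= -2109.30 / 41 = -51.45 mV

-51 mV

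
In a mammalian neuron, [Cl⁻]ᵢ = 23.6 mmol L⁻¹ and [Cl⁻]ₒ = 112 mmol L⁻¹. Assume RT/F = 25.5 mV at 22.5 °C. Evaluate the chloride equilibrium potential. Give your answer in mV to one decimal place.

E = (25.5/z) · ln([Cl⁻]_out/[Cl⁻]_in) with z = -1.
For an anion, dividing by z = -1 reverses the sign.
= (25.5/-1) · ln(112/23.6) = -25.50 · ln(4.746)
= -25.50 · (1.5573) = -39.71 mV

-39.7 mV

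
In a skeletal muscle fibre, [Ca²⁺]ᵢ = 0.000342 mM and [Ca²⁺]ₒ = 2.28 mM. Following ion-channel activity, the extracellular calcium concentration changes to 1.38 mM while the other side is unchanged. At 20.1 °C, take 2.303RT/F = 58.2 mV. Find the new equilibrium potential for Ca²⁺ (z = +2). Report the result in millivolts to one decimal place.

After the shift: [Ca²⁺]_out = 1.38, [Ca²⁺]_in = 0.000342 mM.
E_new = (58.2/2)·log₁₀(1.38/0.000342) = 29.10 · (3.6059) = 104.93 mV

104.9 mV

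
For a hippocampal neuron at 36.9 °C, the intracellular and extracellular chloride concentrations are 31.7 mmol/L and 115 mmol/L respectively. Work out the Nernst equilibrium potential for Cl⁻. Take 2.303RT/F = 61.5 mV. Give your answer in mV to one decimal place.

-34.4 mV

E = (61.5/z) · log₁₀([Cl⁻]_out/[Cl⁻]_in) with z = -1.
For an anion, dividing by z = -1 reverses the sign.
= (61.5/-1) · log₁₀(115/31.7) = -61.50 · log₁₀(3.628)
= -61.50 · (0.5596) = -34.42 mV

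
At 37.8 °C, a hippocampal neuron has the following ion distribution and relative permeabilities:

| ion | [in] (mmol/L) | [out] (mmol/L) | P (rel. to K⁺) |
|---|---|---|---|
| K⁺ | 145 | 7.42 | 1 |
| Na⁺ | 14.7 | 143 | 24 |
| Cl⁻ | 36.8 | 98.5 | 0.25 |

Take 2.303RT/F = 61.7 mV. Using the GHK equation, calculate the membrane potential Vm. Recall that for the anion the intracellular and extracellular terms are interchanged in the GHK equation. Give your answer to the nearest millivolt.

51 mV

Vm = 61.7 · log₁₀[(Σ P·[cation]ₒ + Σ P·[anion]ᵢ) / (Σ P·[cation]ᵢ + Σ P·[anion]ₒ)]
Numerator = 1×7.42 + 24×143 + 0.25×36.8 = 3449
Denominator = 1×145 + 24×14.7 + 0.25×98.5 = 522.4
Vm = 61.7 · log₁₀(6.6012) = 61.7 × (0.8196) = 50.57 mV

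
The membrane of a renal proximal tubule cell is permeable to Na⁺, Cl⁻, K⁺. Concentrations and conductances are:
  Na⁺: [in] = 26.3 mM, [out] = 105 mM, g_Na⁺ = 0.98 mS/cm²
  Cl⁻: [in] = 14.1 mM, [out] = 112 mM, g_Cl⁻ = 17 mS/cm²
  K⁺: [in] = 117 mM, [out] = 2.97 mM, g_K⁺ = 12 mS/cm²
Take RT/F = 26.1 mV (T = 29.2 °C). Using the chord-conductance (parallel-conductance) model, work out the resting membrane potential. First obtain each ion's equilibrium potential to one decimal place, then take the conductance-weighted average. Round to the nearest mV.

-68 mV

E_Na⁺ = (26.1/1)·ln(105/26.3) = 36.1 mV
E_Cl⁻ = (26.1/-1)·ln(112/14.1) = -54.1 mV
E_K⁺ = (26.1/1)·ln(2.97/117) = -95.9 mV
Vm = (Σ gᵢEᵢ)/(Σ gᵢ) = (0.98·36.1 + 17·-54.1 + 12·-95.9) / (0.98 + 17 + 12)
= -2035.12 / 29.98 = -67.88 mV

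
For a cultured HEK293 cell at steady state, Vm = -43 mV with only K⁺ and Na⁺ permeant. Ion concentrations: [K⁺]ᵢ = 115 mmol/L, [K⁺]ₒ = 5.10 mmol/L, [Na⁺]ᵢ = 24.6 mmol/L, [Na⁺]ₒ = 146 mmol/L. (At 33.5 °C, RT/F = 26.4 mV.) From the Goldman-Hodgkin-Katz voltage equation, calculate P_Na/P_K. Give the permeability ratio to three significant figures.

0.124

Let α = P_Na/P_K. GHK: Vm = 26.4·ln[(Kₒ + α·Naₒ)/(Kᵢ + α·Naᵢ)].
e^(Vm/26.4) = e^(-43.0/26.4) = 0.19617
So 0.19617·(Kᵢ + α·Naᵢ) = Kₒ + α·Naₒ → α = (0.19617·115.0 − 5.1) / (146.0 − 0.19617·24.6)
α = (22.56 − 5.1) / (146.0 − 4.826) = 17.46/141.2 = 0.1237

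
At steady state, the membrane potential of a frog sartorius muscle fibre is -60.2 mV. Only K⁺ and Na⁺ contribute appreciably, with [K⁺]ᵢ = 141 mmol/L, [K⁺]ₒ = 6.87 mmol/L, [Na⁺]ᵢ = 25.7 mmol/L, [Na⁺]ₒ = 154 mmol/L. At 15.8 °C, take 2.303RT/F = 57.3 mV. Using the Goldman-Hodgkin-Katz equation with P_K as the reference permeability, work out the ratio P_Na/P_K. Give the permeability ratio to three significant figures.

Let α = P_Na/P_K. GHK: Vm = 57.3·log₁₀[(Kₒ + α·Naₒ)/(Kᵢ + α·Naᵢ)].
10^(Vm/57.3) = 10^(-60.2/57.3) = 0.089
So 0.089·(Kᵢ + α·Naᵢ) = Kₒ + α·Naₒ → α = (0.089·141.0 − 6.87) / (154.0 − 0.089·25.7)
α = (12.55 − 6.87) / (154.0 − 2.287) = 5.679/151.7 = 0.03743

0.0374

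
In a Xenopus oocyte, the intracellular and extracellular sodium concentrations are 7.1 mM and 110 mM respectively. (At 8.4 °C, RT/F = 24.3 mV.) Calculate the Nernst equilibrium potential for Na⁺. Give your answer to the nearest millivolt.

67 mV

E = (24.3/z) · ln([Na⁺]_out/[Na⁺]_in) with z = +1.
= (24.3/1) · ln(110/7.1) = 24.30 · ln(15.49)
= 24.30 · (2.7404) = 66.59 mV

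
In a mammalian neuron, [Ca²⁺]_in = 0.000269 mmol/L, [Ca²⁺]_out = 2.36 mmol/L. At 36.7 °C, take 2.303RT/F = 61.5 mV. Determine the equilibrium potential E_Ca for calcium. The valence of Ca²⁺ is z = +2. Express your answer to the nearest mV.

121 mV

E = (61.5/z) · log₁₀([Ca²⁺]_out/[Ca²⁺]_in) with z = +2.
= (61.5/2) · log₁₀(2.36/0.000269) = 30.75 · log₁₀(8773)
= 30.75 · (3.9432) = 121.25 mV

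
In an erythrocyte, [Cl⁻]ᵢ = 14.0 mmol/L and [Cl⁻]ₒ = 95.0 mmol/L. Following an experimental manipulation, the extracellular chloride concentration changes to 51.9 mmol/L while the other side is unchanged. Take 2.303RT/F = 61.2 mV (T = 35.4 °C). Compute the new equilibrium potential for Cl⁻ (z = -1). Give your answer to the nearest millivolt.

-35 mV

After the shift: [Cl⁻]_out = 51.9, [Cl⁻]_in = 14.0 mmol/L.
E_new = (61.2/-1)·log₁₀(51.9/14.0) = -61.20 · (0.5690) = -34.83 mV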